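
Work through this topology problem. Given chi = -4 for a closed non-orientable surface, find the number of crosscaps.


chi = 2 - k for closed non-orientable surfaces with k crosscaps.
-4 = 2 - k
k = 2 - (-4) = 6

6


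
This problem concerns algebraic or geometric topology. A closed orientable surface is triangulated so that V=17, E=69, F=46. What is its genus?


chi = V - E + F = 17 - 69 + 46 = -6
For orientable closed surface: chi = 2 - 2g, so g = (2 - chi)/2.
g = (2 - (-6)) / 2 = 8 / 2 = 4

4


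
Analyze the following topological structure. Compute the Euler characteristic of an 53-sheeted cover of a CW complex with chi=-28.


For a finite covering: chi(E) = (number of sheets) * chi(B).
chi(E) = 53 * (-28) = -1484

-1484


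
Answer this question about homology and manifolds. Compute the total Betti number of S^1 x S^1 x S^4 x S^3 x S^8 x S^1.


Total Betti number is multiplicative under products.
Each S^d (d>=1) has total Betti number 2.
There are 6 sphere factors.
Total = 2^6 = 64

64


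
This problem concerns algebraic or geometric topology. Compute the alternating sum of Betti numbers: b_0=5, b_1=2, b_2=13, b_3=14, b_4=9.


chi = sum_k (-1)^k b_k.
= (5) + (-2) + (13) + (-14) + (9)
= 11

11


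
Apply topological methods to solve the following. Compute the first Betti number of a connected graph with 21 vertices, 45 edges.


For a connected graph: rank(pi_1) = b_1 = E - V + 1 = 1 - chi.
chi = V - E = 21 - 45 = -24.
rank = 1 - (-24) = 45 - 21 + 1 = 25

25


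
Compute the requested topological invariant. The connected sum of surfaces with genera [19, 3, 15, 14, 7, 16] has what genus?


Genus is additive under connected sum of orientable surfaces.
g = 19 + 3 + 15 + 14 + 7 + 16 = 74

74


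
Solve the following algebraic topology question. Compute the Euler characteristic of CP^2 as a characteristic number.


For any closed oriented manifold, <e(TM),[M]> = chi(M).
chi(CP^2) = 2+1 = 3

3


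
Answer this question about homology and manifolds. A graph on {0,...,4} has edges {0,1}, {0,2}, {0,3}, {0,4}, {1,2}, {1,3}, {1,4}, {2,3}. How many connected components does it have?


Run DFS/union-find over 5 vertices.
V = 5, E = 8.
Number of components = 1

1


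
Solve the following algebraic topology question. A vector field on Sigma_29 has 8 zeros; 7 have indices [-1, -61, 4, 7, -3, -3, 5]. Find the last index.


Poincare-Hopf: sum of indices = chi(M).
chi(Sigma_29) = 2 - 2*29 = -56.
Sum of known indices = -52.
x = chi - (sum known) = -56 - (-52) = -4

-4


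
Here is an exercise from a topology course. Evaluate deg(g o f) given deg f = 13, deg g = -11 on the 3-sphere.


Degree is multiplicative under composition: deg(g o f) = deg(g) * deg(f).
= -11 * 13 = -143

-143


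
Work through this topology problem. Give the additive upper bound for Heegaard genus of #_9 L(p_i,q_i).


Heegaard genus satisfies g(A#B) <= g(A) + g(B).
Each lens space has g = 1.
Upper bound: 9 * 1 = 9

9


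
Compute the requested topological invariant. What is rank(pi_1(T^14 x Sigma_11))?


pi_1(A x B) = pi_1(A) x pi_1(B); rank of abelianization = b_1.
b_1(T^14) = 14, b_1(Sigma_11) = 2*11 = 22.
b_1(product) = 14 + 22 = 36

36


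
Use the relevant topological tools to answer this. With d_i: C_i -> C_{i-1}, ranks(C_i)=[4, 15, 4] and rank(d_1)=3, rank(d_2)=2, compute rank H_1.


rank H_k = rank(ker d_k) - rank(im d_{k+1}).
rank(ker d_1) = rank(C_1) - rank(d_1) = 15 - 3 = 12.
rank(im d_{1+1}) = 2.
rank H_1 = 12 - 2 = 10

10


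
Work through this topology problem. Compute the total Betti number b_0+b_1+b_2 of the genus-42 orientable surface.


For Sigma_42: b_0 = 1, b_1 = 2g = 84, b_2 = 1.
Total = 1 + 84 + 1 = 86

86


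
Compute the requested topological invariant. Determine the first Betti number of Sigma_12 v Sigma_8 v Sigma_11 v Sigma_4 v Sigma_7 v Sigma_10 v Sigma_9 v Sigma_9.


For a wedge X v Y: reduced H_k(X v Y) = H_k(X) + H_k(Y).
Each Sigma_g contributes b_1 = 2g.
b_1 = 24 + 16 + 22 + 8 + 14 + 20 + 18 + 18 = 140

140


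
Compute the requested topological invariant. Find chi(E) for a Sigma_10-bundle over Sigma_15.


For a fiber bundle F -> E -> B (with CW structure): chi(E) = chi(B) * chi(F).
chi(Sigma_15) = -28, chi(Sigma_10) = -18.
chi(E) = (-28) * (-18) = 504

504


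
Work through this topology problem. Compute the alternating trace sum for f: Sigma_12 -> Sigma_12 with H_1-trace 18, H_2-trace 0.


L(f) = tr(f_0*) - tr(f_1*) + tr(f_2*).
= 1 - (18) + (0)
= -17

-17


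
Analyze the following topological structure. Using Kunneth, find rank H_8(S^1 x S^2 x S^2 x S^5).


Each S^d has Poincare polynomial 1 + t^d.
The product S^1 x S^2 x S^2 x S^5 has Poincare polynomial prod(1+t^d_i).
Expanding: b_0=1, b_1=1, b_2=2, b_3=2, b_4=1, b_5=2, b_6=1, b_7=2, b_8=2, b_9=1, b_10=1.
b_8 = 2

2


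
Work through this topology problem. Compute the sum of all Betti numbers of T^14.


b_k(T^14) = C(14,k), so the sum over k is sum_k C(14,k) = 2^14.
Total = 2^14 = 16384

16384


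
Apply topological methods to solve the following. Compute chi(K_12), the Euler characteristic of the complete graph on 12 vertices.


K_12: V = 12, E = C(12,2) = 66.
chi = V - E = 12 - 66 = -54

-54


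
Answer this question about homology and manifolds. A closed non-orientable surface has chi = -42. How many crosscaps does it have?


chi = 2 - k for closed non-orientable surfaces with k crosscaps.
-42 = 2 - k
k = 2 - (-42) = 44

44


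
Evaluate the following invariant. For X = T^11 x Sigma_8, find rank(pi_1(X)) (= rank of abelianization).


pi_1(A x B) = pi_1(A) x pi_1(B); rank of abelianization = b_1.
b_1(T^11) = 11, b_1(Sigma_8) = 2*8 = 16.
b_1(product) = 11 + 16 = 27

27


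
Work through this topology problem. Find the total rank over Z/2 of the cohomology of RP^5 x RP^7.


dim H^*(RP^n; Z/2) = n+1 (one Z/2 in each degree 0..n).
Total Betti number is multiplicative.
Total = (5+1) * (7+1) = 6 * 8 = 48

48


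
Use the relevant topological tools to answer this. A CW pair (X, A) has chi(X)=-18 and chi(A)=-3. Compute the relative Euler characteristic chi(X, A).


Relative Euler characteristic: chi(X, A) = chi(X) - chi(A).
= -18 - (-3) = -15

-15


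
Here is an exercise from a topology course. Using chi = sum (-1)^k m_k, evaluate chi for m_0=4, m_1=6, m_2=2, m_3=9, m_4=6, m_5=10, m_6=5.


Morse theory: chi(M) = sum_k (-1)^k m_k where m_k = #(index-k critical points).
= (4) + (-6) + (2) + (-9) + (6) + (-10) + (5) = -8

-8


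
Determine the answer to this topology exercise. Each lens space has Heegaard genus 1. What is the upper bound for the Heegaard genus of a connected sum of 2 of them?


Heegaard genus satisfies g(A#B) <= g(A) + g(B).
Each lens space has g = 1.
Upper bound: 2 * 1 = 2

2


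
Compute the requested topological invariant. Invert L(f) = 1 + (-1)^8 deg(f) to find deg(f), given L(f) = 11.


L(f) = 1 + (-1)^8 deg(f) on S^8.
11 = 1 + (-1)^8 * deg(f)
(-1)^8 * deg(f) = 10
deg(f) = 10

10


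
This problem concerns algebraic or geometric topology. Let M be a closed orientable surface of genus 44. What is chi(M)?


For a closed orientable surface of genus g: chi = 2 - 2g.
Here g = 44.
chi = 2 - 2*44 = 2 - 88 = -86

-86


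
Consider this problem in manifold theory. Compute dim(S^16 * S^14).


Join of spheres: S^m * S^n = S^{m+n+1}.
dim = 16 + 14 + 1 = 31

31


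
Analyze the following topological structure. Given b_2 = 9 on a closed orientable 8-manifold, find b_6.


Poincare duality for closed orientable n-manifolds: b_k = b_{n-k}.
Here n = 8, so b_6 = b_2 = 9

9


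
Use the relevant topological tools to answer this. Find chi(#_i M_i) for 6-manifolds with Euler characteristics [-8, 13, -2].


For n-manifolds: chi(A#B) = chi(A) + chi(B) - chi(S^6).
chi(S^6) = 1 + (-1)^6 = 2.
chi(#) = (sum chi_i) - (3-1)*chi(S^6) = 3 - 2*2 = -1

-1


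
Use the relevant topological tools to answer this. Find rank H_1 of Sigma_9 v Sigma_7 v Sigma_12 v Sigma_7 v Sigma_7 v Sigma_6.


For a wedge X v Y: reduced H_k(X v Y) = H_k(X) + H_k(Y).
Each Sigma_g contributes b_1 = 2g.
b_1 = 18 + 14 + 24 + 14 + 14 + 12 = 96

96


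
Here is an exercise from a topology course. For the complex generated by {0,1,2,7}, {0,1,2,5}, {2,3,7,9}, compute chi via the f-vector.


Enumerate all faces; f-vector: f_0=7, f_1=14, f_2=11, f_3=3.
chi = sum (-1)^k f_k = 1

1


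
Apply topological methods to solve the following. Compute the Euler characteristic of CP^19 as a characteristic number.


For any closed oriented manifold, <e(TM),[M]> = chi(M).
chi(CP^19) = 19+1 = 20

20


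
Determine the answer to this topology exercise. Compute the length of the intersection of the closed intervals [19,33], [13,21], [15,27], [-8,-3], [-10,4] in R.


Intersection = [max(a_i), min(b_i)] = [19, -3].
Since 19 > -3, the intersection is empty.
Length = 0

0


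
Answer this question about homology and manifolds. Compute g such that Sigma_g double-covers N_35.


chi(N_35) = 2 - 35 = -33.
Double cover: chi(Sigma_g) = 2 * chi(N_35) = 2*(-33) = -66.
2 - 2g = -66, so g = (2 - (-66))/2 = 68/2 = 34

34


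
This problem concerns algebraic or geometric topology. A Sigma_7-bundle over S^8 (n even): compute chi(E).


chi(S^8) = 2 (n even), chi(Sigma_7) = 2 - 2*7 = -12.
chi(E) = 2 * (-12) = -24

-24


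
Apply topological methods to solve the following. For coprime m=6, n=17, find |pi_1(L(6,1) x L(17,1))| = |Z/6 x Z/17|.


pi_1(X x Y) = pi_1(X) x pi_1(Y).
pi_1(L(6,1)) = Z/6, pi_1(L(17,1)) = Z/17.
|Z/6 x Z/17| = 6 * 17 = 102

102


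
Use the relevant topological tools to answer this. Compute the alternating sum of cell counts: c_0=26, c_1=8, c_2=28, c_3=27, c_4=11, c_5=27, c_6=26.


chi = sum_k (-1)^k c_k.
= (-1)^0*26 + (-1)^1*8 + (-1)^2*28 + (-1)^3*27 + (-1)^4*11 + (-1)^5*27 + (-1)^6*26
= (26) + (-8) + (28) + (-27) + (11) + (-27) + (26)
= 29

29


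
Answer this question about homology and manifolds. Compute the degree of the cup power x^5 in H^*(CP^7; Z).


|x| = 2 in H^*(CP^n).
|x^5| = 5 * |x| = 5 * 2 = 10

10


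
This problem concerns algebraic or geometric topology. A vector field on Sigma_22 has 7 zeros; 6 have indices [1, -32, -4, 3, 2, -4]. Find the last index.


Poincare-Hopf: sum of indices = chi(M).
chi(Sigma_22) = 2 - 2*22 = -42.
Sum of known indices = -34.
x = chi - (sum known) = -42 - (-34) = -8

-8


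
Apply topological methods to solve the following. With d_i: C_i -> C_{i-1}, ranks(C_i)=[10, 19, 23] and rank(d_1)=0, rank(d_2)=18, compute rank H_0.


rank H_k = rank(ker d_k) - rank(im d_{k+1}).
rank(ker d_0) = rank(C_0) - rank(d_0) = 10 - 0 = 10.
rank(im d_{0+1}) = 0.
rank H_0 = 10 - 0 = 10

10


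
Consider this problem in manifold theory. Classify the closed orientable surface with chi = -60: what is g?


chi = 2 - 2g for closed orientable surfaces.
-60 = 2 - 2g
2g = 2 - (-60) = 62
g = 31

31


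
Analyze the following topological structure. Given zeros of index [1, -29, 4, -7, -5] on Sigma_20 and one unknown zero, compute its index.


Poincare-Hopf: sum of indices = chi(M).
chi(Sigma_20) = 2 - 2*20 = -38.
Sum of known indices = -36.
x = chi - (sum known) = -38 - (-36) = -2

-2


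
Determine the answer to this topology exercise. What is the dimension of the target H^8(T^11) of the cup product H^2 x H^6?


Cup product: H^p x H^q -> H^{p+q}; here p+q = 2+6 = 8.
rank H^k(T^n) = C(n,k).
C(11,8) = 165

165


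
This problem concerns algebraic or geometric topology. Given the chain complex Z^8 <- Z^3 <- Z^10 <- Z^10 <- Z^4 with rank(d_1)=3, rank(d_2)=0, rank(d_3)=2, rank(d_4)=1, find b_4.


rank H_k = rank(ker d_k) - rank(im d_{k+1}).
rank(ker d_4) = rank(C_4) - rank(d_4) = 4 - 1 = 3.
rank(im d_{4+1}) = 0.
rank H_4 = 3 - 0 = 3

3


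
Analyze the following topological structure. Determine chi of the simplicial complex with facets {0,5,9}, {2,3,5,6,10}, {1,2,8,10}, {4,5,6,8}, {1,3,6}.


Enumerate all faces; f-vector: f_0=10, f_1=25, f_2=20, f_3=7, f_4=1.
chi = sum (-1)^k f_k = -1

-1


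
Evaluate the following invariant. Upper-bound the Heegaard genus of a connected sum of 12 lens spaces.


Heegaard genus satisfies g(A#B) <= g(A) + g(B).
Each lens space has g = 1.
Upper bound: 12 * 1 = 12

12


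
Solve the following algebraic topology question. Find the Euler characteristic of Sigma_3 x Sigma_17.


chi(Sigma_3) = 2 - 2*3 = -4
chi(Sigma_17) = 2 - 2*17 = -32
chi(product) = (-4) * (-32) = 128

128


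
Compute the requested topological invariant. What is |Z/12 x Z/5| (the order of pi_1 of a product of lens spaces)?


pi_1(X x Y) = pi_1(X) x pi_1(Y).
pi_1(L(12,1)) = Z/12, pi_1(L(5,1)) = Z/5.
|Z/12 x Z/5| = 12 * 5 = 60

60


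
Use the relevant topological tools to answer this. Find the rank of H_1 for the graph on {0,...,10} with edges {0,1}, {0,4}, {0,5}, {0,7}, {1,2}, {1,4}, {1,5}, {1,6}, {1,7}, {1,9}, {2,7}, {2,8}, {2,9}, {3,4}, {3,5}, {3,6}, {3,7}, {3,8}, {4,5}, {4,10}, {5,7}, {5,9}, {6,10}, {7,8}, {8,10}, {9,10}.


b_1 = E - V + (number of components).
E = 26, V = 11, components = 1.
b_1 = 26 - 11 + 1 = 16

16


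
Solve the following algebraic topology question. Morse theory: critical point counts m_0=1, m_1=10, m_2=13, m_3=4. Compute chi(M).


Morse theory: chi(M) = sum_k (-1)^k m_k where m_k = #(index-k critical points).
= (1) + (-10) + (13) + (-4) = 0

0


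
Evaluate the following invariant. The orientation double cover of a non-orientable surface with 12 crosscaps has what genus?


chi(N_12) = 2 - 12 = -10.
Double cover: chi(Sigma_g) = 2 * chi(N_12) = 2*(-10) = -20.
2 - 2g = -20, so g = (2 - (-20))/2 = 22/2 = 11

11


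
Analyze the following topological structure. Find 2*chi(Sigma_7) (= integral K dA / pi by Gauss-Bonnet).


Gauss-Bonnet: integral K dA = 2*pi*chi(M).
chi(Sigma_7) = 2 - 2*7 = -12.
(integral K dA)/pi = 2*chi = 2*(-12) = -24

-24


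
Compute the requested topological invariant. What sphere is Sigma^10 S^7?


Each suspension raises dimension by 1: Sigma S^n = S^{n+1}.
Sigma^10 S^7 = S^{7+10} = S^17

17


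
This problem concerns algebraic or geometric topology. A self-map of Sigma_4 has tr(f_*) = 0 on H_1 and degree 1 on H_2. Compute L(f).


L(f) = tr(f_0*) - tr(f_1*) + tr(f_2*).
= 1 - (0) + (1)
= 2

2


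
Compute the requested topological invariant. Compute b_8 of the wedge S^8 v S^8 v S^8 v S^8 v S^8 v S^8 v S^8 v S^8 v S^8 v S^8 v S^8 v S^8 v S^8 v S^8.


For a wedge of spheres, H_k (k>0) is free on one generator per sphere of dimension k.
Spheres of dimension 8: count = 14.
b_8 = 14

14


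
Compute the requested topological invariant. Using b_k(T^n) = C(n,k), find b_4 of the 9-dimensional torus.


By the Kunneth formula, b_k(T^n) = C(n,k).
b_4(T^9) = C(9,4).
C(9,4) = 9!/(4!*5!) = 126

126


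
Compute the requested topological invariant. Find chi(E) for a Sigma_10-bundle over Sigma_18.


For a fiber bundle F -> E -> B (with CW structure): chi(E) = chi(B) * chi(F).
chi(Sigma_18) = -34, chi(Sigma_10) = -18.
chi(E) = (-34) * (-18) = 612

612


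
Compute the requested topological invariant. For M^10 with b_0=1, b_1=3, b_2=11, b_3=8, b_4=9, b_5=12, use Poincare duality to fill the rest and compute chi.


By Poincare duality b_k = b_{10-k}, so full Betti numbers: b_0=1, b_1=3, b_2=11, b_3=8, b_4=9, b_5=12, b_6=9, b_7=8, b_8=11, b_9=3, b_10=1.
chi = sum (-1)^k b_k = 8

8


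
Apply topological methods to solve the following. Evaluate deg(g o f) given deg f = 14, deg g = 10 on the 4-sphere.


Degree is multiplicative under composition: deg(g o f) = deg(g) * deg(f).
= 10 * 14 = 140

140


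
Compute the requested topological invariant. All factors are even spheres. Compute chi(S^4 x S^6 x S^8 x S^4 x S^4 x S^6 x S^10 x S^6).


chi is multiplicative: chi(X x Y) = chi(X) chi(Y).
Each even-dim sphere has chi = 2. There are 8 factors.
chi = 2^8 = 256

256


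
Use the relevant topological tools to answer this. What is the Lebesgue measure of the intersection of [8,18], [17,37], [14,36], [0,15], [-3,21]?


Intersection = [max(a_i), min(b_i)] = [17, 15].
Since 17 > 15, the intersection is empty.
Length = 0

0


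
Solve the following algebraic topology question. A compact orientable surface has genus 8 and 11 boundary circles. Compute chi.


For a compact orientable surface with genus g and b boundary components: chi = 2 - 2g - b.
chi = 2 - 2*8 - 11 = 2 - 16 - 11 = -25

-25


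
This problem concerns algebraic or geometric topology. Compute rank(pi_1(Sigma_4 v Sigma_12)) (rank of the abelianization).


For a wedge: H_1(A v B) = H_1(A) + H_1(B).
b_1(Sigma_4) = 8, b_1(Sigma_12) = 24.
b_1 = 8 + 24 = 32

32


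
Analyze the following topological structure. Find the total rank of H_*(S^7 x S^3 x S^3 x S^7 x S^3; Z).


Total Betti number is multiplicative under products.
Each S^d (d>=1) has total Betti number 2.
There are 5 sphere factors.
Total = 2^5 = 32

32


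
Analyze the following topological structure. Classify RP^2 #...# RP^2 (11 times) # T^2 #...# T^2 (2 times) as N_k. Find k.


Since a >= 1, the sum is non-orientable; each T^2 can be replaced by RP^2 # RP^2 (since T^2#RP^2 = 3RP^2).
Total crosscaps k = 11 + 2*2 = 15.
Check via chi: chi = 11*1 + 2*0 - (11+2-1)*2 = -13 = 2 - k = -13. Consistent.

15


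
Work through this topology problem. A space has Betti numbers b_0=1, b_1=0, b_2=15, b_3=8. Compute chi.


chi = sum_k (-1)^k b_k.
= (1) + (0) + (15) + (-8)
= 8

8


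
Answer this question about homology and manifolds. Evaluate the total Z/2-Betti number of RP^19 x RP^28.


dim H^*(RP^n; Z/2) = n+1 (one Z/2 in each degree 0..n).
Total Betti number is multiplicative.
Total = (19+1) * (28+1) = 20 * 29 = 580

580


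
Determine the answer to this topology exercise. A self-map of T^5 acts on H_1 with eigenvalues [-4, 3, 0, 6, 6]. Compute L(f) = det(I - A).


For a torus self-map: L(f) = det(I - A) where A acts on H_1.
L(f) = (1--4) * (1-3) * (1-0) * (1-6) * (1-6) = 5 * -2 * 1 * -5 * -5 = -250

-250


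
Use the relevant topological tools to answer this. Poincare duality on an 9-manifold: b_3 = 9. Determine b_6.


Poincare duality for closed orientable n-manifolds: b_k = b_{n-k}.
Here n = 9, so b_6 = b_3 = 9

9


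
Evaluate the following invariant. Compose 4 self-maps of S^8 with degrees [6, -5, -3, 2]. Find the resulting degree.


Degree is multiplicative: deg(composition) = product of degrees.
= (6) * (-5) * (-3) * (2) = 180

180


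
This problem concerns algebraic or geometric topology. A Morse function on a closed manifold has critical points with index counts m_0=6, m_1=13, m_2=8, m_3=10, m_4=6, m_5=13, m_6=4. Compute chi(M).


Morse theory: chi(M) = sum_k (-1)^k m_k where m_k = #(index-k critical points).
= (6) + (-13) + (8) + (-10) + (6) + (-13) + (4) = -12

-12


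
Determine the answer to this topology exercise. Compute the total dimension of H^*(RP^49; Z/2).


H^k(RP^49; Z/2) = Z/2 for each 0 <= k <= 49.
Total dimension = 49 + 1 = 50

50


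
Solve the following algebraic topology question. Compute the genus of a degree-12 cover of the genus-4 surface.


For an n-sheeted cover: chi(E) = n * chi(B).
chi(Sigma_4) = 2 - 2*4 = -6.
chi(E) = 12 * (-6) = -72.
genus(E) = (2 - chi(E))/2 = (2 - (-72))/2 = 74/2 = 37

37


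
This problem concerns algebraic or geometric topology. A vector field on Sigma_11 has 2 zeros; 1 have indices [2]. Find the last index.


Poincare-Hopf: sum of indices = chi(M).
chi(Sigma_11) = 2 - 2*11 = -20.
Sum of known indices = 2.
x = chi - (sum known) = -20 - (2) = -22

-22


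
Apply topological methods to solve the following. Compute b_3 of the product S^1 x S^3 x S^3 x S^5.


Each S^d has Poincare polynomial 1 + t^d.
The product S^1 x S^3 x S^3 x S^5 has Poincare polynomial prod(1+t^d_i).
Expanding: b_0=1, b_1=1, b_3=2, b_4=2, b_5=1, b_6=2, b_7=1, b_8=2, b_9=2, b_11=1, b_12=1.
b_3 = 2

2


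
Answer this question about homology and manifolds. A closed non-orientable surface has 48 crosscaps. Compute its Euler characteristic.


For a non-orientable closed surface with k crosscaps: chi = 2 - k.
Here k = 48.
chi = 2 - 48 = -46

-46


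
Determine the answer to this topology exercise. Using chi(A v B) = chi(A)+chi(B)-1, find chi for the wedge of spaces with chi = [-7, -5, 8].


chi(A v B) = chi(A) + chi(B) - 1 (one point identified).
For 3 spaces: chi = (sum chi_i) - (3 - 1).
sum = -4; chi = -4 - 2 = -6

-6


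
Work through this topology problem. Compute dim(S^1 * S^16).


Join of spheres: S^m * S^n = S^{m+n+1}.
dim = 1 + 16 + 1 = 18

18


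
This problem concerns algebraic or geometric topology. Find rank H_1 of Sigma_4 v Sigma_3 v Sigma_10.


For a wedge X v Y: reduced H_k(X v Y) = H_k(X) + H_k(Y).
Each Sigma_g contributes b_1 = 2g.
b_1 = 8 + 6 + 20 = 34

34


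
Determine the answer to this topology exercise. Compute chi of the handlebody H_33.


A genus-g handlebody deformation retracts to a wedge of g circles.
chi(vee_g S^1) = 1 - g.
chi(H_33) = 1 - 33 = -32

-32


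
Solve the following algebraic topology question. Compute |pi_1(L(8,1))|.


pi_1(L(p,q)) = Z/pZ for any q coprime to p.
|pi_1(L(8,1))| = 8

8


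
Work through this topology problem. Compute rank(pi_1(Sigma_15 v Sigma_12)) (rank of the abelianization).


For a wedge: H_1(A v B) = H_1(A) + H_1(B).
b_1(Sigma_15) = 30, b_1(Sigma_12) = 24.
b_1 = 30 + 24 = 54

54


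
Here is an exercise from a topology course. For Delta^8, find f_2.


Delta^8 has 8+1 vertices. A 2-face is a choice of 2+1 vertices.
f_2 = C(8+1, 2+1) = C(9,3) = 84

84


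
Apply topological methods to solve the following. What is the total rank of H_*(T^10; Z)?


b_k(T^10) = C(10,k), so the sum over k is sum_k C(10,k) = 2^10.
Total = 2^10 = 1024

1024


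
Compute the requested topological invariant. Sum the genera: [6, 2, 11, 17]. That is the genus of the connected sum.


Genus is additive under connected sum of orientable surfaces.
g = 6 + 2 + 11 + 17 = 36

36


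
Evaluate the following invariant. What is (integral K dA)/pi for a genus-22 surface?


Gauss-Bonnet: integral K dA = 2*pi*chi(M).
chi(Sigma_22) = 2 - 2*22 = -42.
(integral K dA)/pi = 2*chi = 2*(-42) = -84

-84


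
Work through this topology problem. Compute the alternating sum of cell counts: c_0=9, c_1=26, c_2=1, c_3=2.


chi = sum_k (-1)^k c_k.
= (-1)^0*9 + (-1)^1*26 + (-1)^2*1 + (-1)^3*2
= (9) + (-26) + (1) + (-2)
= -18

-18


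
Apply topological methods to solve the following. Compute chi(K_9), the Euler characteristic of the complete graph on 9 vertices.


K_9: V = 9, E = C(9,2) = 36.
chi = V - E = 9 - 36 = -27

-27


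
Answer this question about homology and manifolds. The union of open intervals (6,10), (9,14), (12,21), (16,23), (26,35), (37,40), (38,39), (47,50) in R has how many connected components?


Sort and merge overlapping open intervals.
Merged: (6,23), (26,35), (37,40), (47,50).
Number of components = 4

4


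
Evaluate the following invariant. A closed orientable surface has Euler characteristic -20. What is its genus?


chi = 2 - 2g for closed orientable surfaces.
-20 = 2 - 2g
2g = 2 - (-20) = 22
g = 11

11


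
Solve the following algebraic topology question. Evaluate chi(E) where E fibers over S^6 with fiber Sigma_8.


chi(S^6) = 2 (n even), chi(Sigma_8) = 2 - 2*8 = -14.
chi(E) = 2 * (-14) = -28

-28


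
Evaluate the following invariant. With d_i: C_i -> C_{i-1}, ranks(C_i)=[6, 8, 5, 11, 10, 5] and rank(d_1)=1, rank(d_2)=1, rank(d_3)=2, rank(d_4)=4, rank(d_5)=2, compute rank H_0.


rank H_k = rank(ker d_k) - rank(im d_{k+1}).
rank(ker d_0) = rank(C_0) - rank(d_0) = 6 - 0 = 6.
rank(im d_{0+1}) = 1.
rank H_0 = 6 - 1 = 5

5


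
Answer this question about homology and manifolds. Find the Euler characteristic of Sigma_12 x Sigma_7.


chi(Sigma_12) = 2 - 2*12 = -22
chi(Sigma_7) = 2 - 2*7 = -12
chi(product) = (-22) * (-12) = 264

264


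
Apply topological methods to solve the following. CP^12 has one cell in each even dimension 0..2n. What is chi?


CP^12 has one cell in each even dimension 0, 2, ..., 2*12 (12+1 cells total).
All cells are even-dimensional, so chi = number of cells.
chi = 12 + 1 = 13

13


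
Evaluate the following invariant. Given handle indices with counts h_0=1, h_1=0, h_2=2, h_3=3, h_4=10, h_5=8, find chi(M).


Handles of index k contribute (-1)^k to chi (same as CW cells).
chi = (1) + (0) + (2) + (-3) + (10) + (-8) = 2

2


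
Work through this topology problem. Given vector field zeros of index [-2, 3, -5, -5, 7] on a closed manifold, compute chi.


Poincare-Hopf: chi(M) = sum of indices of zeros.
chi = (-2) + (3) + (-5) + (-5) + (7) = -2

-2


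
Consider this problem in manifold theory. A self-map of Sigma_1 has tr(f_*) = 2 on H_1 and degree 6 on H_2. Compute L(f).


L(f) = tr(f_0*) - tr(f_1*) + tr(f_2*).
= 1 - (2) + (6)
= 5

5


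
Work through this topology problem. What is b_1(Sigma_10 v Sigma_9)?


For a wedge: H_1(A v B) = H_1(A) + H_1(B).
b_1(Sigma_10) = 20, b_1(Sigma_9) = 18.
b_1 = 20 + 18 = 38

38


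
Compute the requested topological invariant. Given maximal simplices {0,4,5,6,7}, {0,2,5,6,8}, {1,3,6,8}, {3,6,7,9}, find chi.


Enumerate all faces; f-vector: f_0=10, f_1=26, f_2=27, f_3=12, f_4=2.
chi = sum (-1)^k f_k = 1

1


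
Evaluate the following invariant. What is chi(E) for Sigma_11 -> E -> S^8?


chi(S^8) = 2 (n even), chi(Sigma_11) = 2 - 2*11 = -20.
chi(E) = 2 * (-20) = -40

-40


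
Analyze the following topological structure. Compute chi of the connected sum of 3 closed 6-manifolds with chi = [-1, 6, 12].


For n-manifolds: chi(A#B) = chi(A) + chi(B) - chi(S^6).
chi(S^6) = 1 + (-1)^6 = 2.
chi(#) = (sum chi_i) - (3-1)*chi(S^6) = 17 - 2*2 = 13

13


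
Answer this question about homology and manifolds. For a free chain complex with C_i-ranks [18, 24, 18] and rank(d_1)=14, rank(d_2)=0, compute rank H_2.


rank H_k = rank(ker d_k) - rank(im d_{k+1}).
rank(ker d_2) = rank(C_2) - rank(d_2) = 18 - 0 = 18.
rank(im d_{2+1}) = 0.
rank H_2 = 18 - 0 = 18

18


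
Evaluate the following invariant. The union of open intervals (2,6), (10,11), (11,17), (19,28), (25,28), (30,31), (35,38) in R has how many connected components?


Sort and merge overlapping open intervals.
Merged: (2,6), (10,11), (11,17), (19,28), (30,31), (35,38).
Number of components = 6

6


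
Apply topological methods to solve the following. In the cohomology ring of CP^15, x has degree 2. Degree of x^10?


|x| = 2 in H^*(CP^n).
|x^10| = 10 * |x| = 10 * 2 = 20

20


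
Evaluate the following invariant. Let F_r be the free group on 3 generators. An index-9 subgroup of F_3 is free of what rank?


Nielsen-Schreier: an index-n subgroup of F_r is free of rank 1 + n(r-1).
Equivalently: chi(cover) = n*chi(base); chi(vee_r S^1) = 1 - 3 = -2.
chi(E) = 9*(-2) = -18; rank = 1 - chi(E) = 1 - (-18) = 19.
rank = 1 + 9*(3-1) = 1 + 18 = 19

19


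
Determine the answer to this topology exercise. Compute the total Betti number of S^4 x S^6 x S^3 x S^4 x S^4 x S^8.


Total Betti number is multiplicative under products.
Each S^d (d>=1) has total Betti number 2.
There are 6 sphere factors.
Total = 2^6 = 64

64


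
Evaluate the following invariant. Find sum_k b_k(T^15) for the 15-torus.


b_k(T^15) = C(15,k), so the sum over k is sum_k C(15,k) = 2^15.
Total = 2^15 = 32768

32768


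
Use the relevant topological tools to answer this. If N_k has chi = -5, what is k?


chi = 2 - k for closed non-orientable surfaces with k crosscaps.
-5 = 2 - k
k = 2 - (-5) = 7

7


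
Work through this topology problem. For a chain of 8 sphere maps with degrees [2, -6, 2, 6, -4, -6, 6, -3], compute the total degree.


Degree is multiplicative: deg(composition) = product of degrees.
= (2) * (-6) * (2) * (6) * (-4) * (-6) * (6) * (-3) = 62208

62208


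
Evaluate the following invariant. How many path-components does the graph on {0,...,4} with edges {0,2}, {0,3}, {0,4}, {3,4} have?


Run DFS/union-find over 5 vertices.
V = 5, E = 4.
Number of components = 2

2


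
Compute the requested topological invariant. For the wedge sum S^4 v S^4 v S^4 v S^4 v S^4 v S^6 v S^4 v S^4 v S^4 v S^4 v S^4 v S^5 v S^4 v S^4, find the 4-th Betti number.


For a wedge of spheres, H_k (k>0) is free on one generator per sphere of dimension k.
Spheres of dimension 4: count = 12.
b_4 = 12

12


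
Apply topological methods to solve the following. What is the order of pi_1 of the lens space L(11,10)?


pi_1(L(p,q)) = Z/pZ for any q coprime to p.
|pi_1(L(11,10))| = 11

11


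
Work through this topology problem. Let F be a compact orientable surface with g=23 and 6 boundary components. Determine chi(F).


For a compact orientable surface with genus g and b boundary components: chi = 2 - 2g - b.
chi = 2 - 2*23 - 6 = 2 - 46 - 6 = -50

-50


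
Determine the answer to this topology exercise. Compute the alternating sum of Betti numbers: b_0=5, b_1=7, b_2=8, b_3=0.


chi = sum_k (-1)^k b_k.
= (5) + (-7) + (8) + (0)
= 6

6


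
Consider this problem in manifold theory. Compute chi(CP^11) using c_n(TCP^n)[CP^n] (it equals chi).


For any closed oriented manifold, <e(TM),[M]> = chi(M).
chi(CP^11) = 11+1 = 12

12


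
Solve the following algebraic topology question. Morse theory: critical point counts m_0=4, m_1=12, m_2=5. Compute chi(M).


Morse theory: chi(M) = sum_k (-1)^k m_k where m_k = #(index-k critical points).
= (4) + (-12) + (5) = -3

-3


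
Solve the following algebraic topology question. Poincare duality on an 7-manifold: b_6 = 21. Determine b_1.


Poincare duality for closed orientable n-manifolds: b_k = b_{n-k}.
Here n = 7, so b_1 = b_6 = 21

21


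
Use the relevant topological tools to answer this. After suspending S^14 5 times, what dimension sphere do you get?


Each suspension raises dimension by 1: Sigma S^n = S^{n+1}.
Sigma^5 S^14 = S^{14+5} = S^19

19


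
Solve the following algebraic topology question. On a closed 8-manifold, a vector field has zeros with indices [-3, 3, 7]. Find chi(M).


Poincare-Hopf: chi(M) = sum of indices of zeros.
chi = (-3) + (3) + (7) = 7

7


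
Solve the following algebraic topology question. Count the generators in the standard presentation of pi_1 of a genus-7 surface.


Standard presentation: pi_1(Sigma_g) = <a_1,b_1,...,a_g,b_g | [a_1,b_1]...[a_g,b_g] = 1>.
Number of generators = 2g = 2*7 = 14

14


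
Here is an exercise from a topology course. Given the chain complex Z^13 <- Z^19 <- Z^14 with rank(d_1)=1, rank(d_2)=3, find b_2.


rank H_k = rank(ker d_k) - rank(im d_{k+1}).
rank(ker d_2) = rank(C_2) - rank(d_2) = 14 - 3 = 11.
rank(im d_{2+1}) = 0.
rank H_2 = 11 - 0 = 11

11


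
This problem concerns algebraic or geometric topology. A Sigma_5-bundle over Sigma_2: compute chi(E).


For a fiber bundle F -> E -> B (with CW structure): chi(E) = chi(B) * chi(F).
chi(Sigma_2) = -2, chi(Sigma_5) = -8.
chi(E) = (-2) * (-8) = 16

16


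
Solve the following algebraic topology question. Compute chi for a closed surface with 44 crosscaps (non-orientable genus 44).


For a non-orientable closed surface with k crosscaps: chi = 2 - k.
Here k = 44.
chi = 2 - 44 = -42

-42


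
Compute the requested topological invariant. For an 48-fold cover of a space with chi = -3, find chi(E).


For a finite covering: chi(E) = (number of sheets) * chi(B).
chi(E) = 48 * (-3) = -144

-144


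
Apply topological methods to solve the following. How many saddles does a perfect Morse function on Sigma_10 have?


A perfect Morse function has m_k = b_k.
For Sigma_10: b_0=1, b_1=2g=20, b_2=1.
Saddles m_1 = 2g = 20

20


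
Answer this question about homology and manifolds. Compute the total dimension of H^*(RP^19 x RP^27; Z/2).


dim H^*(RP^n; Z/2) = n+1 (one Z/2 in each degree 0..n).
Total Betti number is multiplicative.
Total = (19+1) * (27+1) = 20 * 28 = 560

560


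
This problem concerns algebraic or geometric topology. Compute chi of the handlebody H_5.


A genus-g handlebody deformation retracts to a wedge of g circles.
chi(vee_g S^1) = 1 - g.
chi(H_5) = 1 - 5 = -4

-4


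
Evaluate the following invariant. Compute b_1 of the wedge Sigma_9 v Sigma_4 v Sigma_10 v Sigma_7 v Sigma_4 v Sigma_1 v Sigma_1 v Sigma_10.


For a wedge X v Y: reduced H_k(X v Y) = H_k(X) + H_k(Y).
Each Sigma_g contributes b_1 = 2g.
b_1 = 18 + 8 + 20 + 14 + 8 + 2 + 2 + 20 = 92

92


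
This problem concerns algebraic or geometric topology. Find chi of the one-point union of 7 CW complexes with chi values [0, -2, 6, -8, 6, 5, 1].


chi(A v B) = chi(A) + chi(B) - 1 (one point identified).
For 7 spaces: chi = (sum chi_i) - (7 - 1).
sum = 8; chi = 8 - 6 = 2

2


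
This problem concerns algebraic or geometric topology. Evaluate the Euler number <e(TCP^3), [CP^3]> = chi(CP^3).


For any closed oriented manifold, <e(TM),[M]> = chi(M).
chi(CP^3) = 3+1 = 4

4


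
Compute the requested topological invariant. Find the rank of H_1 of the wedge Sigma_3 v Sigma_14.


For a wedge: H_1(A v B) = H_1(A) + H_1(B).
b_1(Sigma_3) = 6, b_1(Sigma_14) = 28.
b_1 = 6 + 28 = 34

34


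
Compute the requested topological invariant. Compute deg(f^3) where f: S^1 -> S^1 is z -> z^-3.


deg(f) = -3. Degree is multiplicative: deg(f^3) = (deg f)^3.
deg(f^3) = (-3)^3 = -27

-27


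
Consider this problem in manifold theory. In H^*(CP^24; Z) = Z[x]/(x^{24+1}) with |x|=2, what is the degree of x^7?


|x| = 2 in H^*(CP^n).
|x^7| = 7 * |x| = 7 * 2 = 14

14


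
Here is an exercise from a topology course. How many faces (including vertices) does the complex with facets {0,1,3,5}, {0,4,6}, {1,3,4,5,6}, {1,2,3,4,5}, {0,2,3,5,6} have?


Each maximal simplex on m vertices has 2^m - 1 nonempty faces.
Take the union (dedupe shared faces).
Total distinct faces = 73

73


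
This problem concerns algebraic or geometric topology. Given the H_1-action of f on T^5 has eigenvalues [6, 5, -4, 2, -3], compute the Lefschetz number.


For a torus self-map: L(f) = det(I - A) where A acts on H_1.
L(f) = (1-6) * (1-5) * (1--4) * (1-2) * (1--3) = -5 * -4 * 5 * -1 * 4 = -400

-400


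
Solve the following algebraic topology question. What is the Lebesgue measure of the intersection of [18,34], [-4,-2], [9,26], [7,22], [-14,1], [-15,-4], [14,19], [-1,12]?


Intersection = [max(a_i), min(b_i)] = [18, -4].
Since 18 > -4, the intersection is empty.
Length = 0

0


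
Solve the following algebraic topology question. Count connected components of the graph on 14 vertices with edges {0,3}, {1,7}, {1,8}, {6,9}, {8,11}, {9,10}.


Run DFS/union-find over 14 vertices.
V = 14, E = 6.
Number of components = 8

8


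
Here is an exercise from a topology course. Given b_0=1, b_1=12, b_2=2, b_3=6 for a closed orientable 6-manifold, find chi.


By Poincare duality b_k = b_{6-k}, so full Betti numbers: b_0=1, b_1=12, b_2=2, b_3=6, b_4=2, b_5=12, b_6=1.
chi = sum (-1)^k b_k = -24

-24


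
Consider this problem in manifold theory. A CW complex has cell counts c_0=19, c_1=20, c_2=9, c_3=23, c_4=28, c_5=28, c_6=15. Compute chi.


chi = sum_k (-1)^k c_k.
= (-1)^0*19 + (-1)^1*20 + (-1)^2*9 + (-1)^3*23 + (-1)^4*28 + (-1)^5*28 + (-1)^6*15
= (19) + (-20) + (9) + (-23) + (28) + (-28) + (15)
= 0

0


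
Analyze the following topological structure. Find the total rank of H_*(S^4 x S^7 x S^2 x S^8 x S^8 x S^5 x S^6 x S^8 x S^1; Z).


Total Betti number is multiplicative under products.
Each S^d (d>=1) has total Betti number 2.
There are 9 sphere factors.
Total = 2^9 = 512

512


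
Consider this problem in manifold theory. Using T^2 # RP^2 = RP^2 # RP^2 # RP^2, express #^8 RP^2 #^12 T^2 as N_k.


Since a >= 1, the sum is non-orientable; each T^2 can be replaced by RP^2 # RP^2 (since T^2#RP^2 = 3RP^2).
Total crosscaps k = 8 + 2*12 = 32.
Check via chi: chi = 8*1 + 12*0 - (8+12-1)*2 = -30 = 2 - k = -30. Consistent.

32


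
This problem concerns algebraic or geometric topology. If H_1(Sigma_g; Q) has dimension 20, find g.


For a closed orientable surface: b_1 = 2g.
20 = 2g
g = 20 / 2 = 10

10


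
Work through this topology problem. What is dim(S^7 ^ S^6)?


S^m ^ S^n = S^{m+n}.
k = 7 + 6 = 13

13


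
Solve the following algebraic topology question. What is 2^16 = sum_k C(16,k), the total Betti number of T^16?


b_k(T^16) = C(16,k), so the sum over k is sum_k C(16,k) = 2^16.
Total = 2^16 = 65536

65536


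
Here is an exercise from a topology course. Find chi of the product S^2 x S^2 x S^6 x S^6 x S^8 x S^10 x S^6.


chi is multiplicative: chi(X x Y) = chi(X) chi(Y).
Each even-dim sphere has chi = 2. There are 7 factors.
chi = 2^7 = 128

128


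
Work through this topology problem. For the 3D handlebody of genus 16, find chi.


A genus-g handlebody deformation retracts to a wedge of g circles.
chi(vee_g S^1) = 1 - g.
chi(H_16) = 1 - 16 = -15

-15


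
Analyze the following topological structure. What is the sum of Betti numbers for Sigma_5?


For Sigma_5: b_0 = 1, b_1 = 2g = 10, b_2 = 1.
Total = 1 + 10 + 1 = 12

12


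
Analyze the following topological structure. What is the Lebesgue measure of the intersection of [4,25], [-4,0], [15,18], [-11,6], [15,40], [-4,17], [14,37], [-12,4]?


Intersection = [max(a_i), min(b_i)] = [15, 0].
Since 15 > 0, the intersection is empty.
Length = 0

0


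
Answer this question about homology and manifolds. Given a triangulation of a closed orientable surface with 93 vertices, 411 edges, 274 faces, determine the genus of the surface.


chi = V - E + F = 93 - 411 + 274 = -44
For orientable closed surface: chi = 2 - 2g, so g = (2 - chi)/2.
g = (2 - (-44)) / 2 = 46 / 2 = 23

23


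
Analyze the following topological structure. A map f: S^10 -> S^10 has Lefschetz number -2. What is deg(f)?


L(f) = 1 + (-1)^10 deg(f) on S^10.
-2 = 1 + (-1)^10 * deg(f)
(-1)^10 * deg(f) = -3
deg(f) = -3

-3


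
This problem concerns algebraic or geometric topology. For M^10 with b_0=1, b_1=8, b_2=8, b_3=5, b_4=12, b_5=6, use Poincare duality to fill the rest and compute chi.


By Poincare duality b_k = b_{10-k}, so full Betti numbers: b_0=1, b_1=8, b_2=8, b_3=5, b_4=12, b_5=6, b_6=12, b_7=5, b_8=8, b_9=8, b_10=1.
chi = sum (-1)^k b_k = 10

10


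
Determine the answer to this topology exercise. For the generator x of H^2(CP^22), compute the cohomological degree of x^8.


|x| = 2 in H^*(CP^n).
|x^8| = 8 * |x| = 8 * 2 = 16

16


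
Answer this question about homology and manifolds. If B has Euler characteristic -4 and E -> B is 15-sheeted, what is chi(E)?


For a finite covering: chi(E) = (number of sheets) * chi(B).
chi(E) = 15 * (-4) = -60

-60


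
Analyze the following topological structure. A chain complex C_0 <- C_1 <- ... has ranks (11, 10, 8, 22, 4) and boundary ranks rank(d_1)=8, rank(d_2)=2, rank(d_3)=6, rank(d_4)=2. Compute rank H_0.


rank H_k = rank(ker d_k) - rank(im d_{k+1}).
rank(ker d_0) = rank(C_0) - rank(d_0) = 11 - 0 = 11.
rank(im d_{0+1}) = 8.
rank H_0 = 11 - 8 = 3

3


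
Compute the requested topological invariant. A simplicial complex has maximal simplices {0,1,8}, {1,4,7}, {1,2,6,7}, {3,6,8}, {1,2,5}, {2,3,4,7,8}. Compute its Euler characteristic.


Enumerate all faces; f-vector: f_0=9, f_1=23, f_2=18, f_3=6, f_4=1.
chi = sum (-1)^k f_k = -1

-1


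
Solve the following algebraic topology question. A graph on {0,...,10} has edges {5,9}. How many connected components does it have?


Run DFS/union-find over 11 vertices.
V = 11, E = 1.
Number of components = 10

10


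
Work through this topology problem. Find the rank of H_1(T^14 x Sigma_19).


pi_1(A x B) = pi_1(A) x pi_1(B); rank of abelianization = b_1.
b_1(T^14) = 14, b_1(Sigma_19) = 2*19 = 38.
b_1(product) = 14 + 38 = 52

52
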